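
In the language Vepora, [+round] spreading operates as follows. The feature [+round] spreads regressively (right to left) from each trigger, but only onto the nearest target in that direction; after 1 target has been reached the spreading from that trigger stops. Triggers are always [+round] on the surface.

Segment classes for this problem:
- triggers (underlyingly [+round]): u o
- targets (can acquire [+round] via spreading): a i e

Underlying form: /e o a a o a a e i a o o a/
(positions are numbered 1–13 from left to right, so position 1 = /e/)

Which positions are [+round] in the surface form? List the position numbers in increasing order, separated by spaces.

From /o/ at 2 leftward: 1 /e/ → [+round]; bound reached.
From /o/ at 5 leftward: 4 /a/ → [+round]; bound reached.
From /o/ at 11 leftward: 10 /a/ → [+round]; bound reached.
From /o/ at 12 leftward: 11 /o/ is itself a trigger — this domain ends here.
Targets with no active source: positions 3 6 7 8 9 13 stay [-round].

1 2 4 5 10 11 12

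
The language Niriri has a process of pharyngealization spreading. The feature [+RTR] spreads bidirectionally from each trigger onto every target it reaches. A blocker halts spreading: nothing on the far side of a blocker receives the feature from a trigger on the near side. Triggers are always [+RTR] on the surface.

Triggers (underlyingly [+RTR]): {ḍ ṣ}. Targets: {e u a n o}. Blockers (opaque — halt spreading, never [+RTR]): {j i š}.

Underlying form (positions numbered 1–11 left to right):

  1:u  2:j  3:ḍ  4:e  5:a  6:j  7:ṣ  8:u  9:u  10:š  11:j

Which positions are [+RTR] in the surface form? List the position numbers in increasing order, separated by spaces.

3 4 5 7 8 9

From /ḍ/ at 3 rightward: 4 /e/ → [+RTR]; 5 /a/ → [+RTR]; 6 /j/ blocks.
From /ḍ/ at 3 leftward: 2 /j/ blocks.
From /ṣ/ at 7 rightward: 8 /u/ → [+RTR]; 9 /u/ → [+RTR]; 10 /š/ blocks.
From /ṣ/ at 7 leftward: 6 /j/ blocks.
Target with no active source: position 1 stays [-emphatic].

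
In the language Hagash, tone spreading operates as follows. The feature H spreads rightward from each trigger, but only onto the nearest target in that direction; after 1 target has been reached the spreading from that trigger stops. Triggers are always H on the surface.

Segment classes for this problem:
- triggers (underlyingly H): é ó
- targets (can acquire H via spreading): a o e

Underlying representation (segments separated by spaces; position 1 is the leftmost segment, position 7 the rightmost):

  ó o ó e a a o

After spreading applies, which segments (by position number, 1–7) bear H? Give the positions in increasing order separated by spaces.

1 2 3 4

From /ó/ at 1 rightward: 2 /o/ → H; bound reached.
From /ó/ at 3 rightward: 4 /e/ → H; bound reached.
Targets with no active source: positions 5 6 7 stay [-high tone].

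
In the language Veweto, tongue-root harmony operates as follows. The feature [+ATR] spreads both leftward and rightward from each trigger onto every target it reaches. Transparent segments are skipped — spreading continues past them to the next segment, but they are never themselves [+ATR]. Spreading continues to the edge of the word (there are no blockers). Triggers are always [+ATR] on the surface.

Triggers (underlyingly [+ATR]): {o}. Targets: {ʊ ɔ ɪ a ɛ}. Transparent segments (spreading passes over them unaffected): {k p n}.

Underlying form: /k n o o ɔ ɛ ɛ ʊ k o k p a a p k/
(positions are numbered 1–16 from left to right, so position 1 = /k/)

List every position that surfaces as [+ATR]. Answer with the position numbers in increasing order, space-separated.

3 4 5 6 7 8 10 13 14

From /o/ at 3 rightward: 4 /o/ is itself a trigger — this domain ends here.
From /o/ at 3 leftward: 2 /n/ transparent; 1 /k/ transparent; word edge.
From /o/ at 4 rightward: 5 /ɔ/ → [+ATR]; 6 /ɛ/ → [+ATR]; 7 /ɛ/ → [+ATR]; 8 /ʊ/ → [+ATR]; 9 /k/ transparent; 10 /o/ is itself a trigger — this domain ends here.
From /o/ at 4 leftward: 3 /o/ is itself a trigger — this domain ends here.
From /o/ at 10 rightward: 11 /k/ transparent; 12 /p/ transparent; 13 /a/ → [+ATR]; 14 /a/ → [+ATR]; 15 /p/ transparent; 16 /k/ transparent; word edge.
From /o/ at 10 leftward: 9 /k/ transparent; 8 /ʊ/ → [+ATR]; 7 /ɛ/ → [+ATR]; 6 /ɛ/ → [+ATR]; 5 /ɔ/ → [+ATR]; 4 /o/ is itself a trigger — this domain ends here.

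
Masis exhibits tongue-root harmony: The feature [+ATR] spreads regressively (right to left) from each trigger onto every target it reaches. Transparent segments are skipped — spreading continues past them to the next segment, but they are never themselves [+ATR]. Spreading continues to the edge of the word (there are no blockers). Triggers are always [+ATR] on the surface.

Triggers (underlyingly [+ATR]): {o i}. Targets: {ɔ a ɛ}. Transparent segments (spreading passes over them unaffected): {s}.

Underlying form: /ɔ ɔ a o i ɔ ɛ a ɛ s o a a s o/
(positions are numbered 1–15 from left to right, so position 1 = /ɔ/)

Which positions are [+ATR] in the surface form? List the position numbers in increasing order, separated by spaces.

From /o/ at 4 leftward: 3 /a/ → [+ATR]; 2 /ɔ/ → [+ATR]; 1 /ɔ/ → [+ATR]; word edge.
From /i/ at 5 leftward: 4 /o/ is itself a trigger — this domain ends here.
From /o/ at 11 leftward: 10 /s/ transparent; 9 /ɛ/ → [+ATR]; 8 /a/ → [+ATR]; 7 /ɛ/ → [+ATR]; 6 /ɔ/ → [+ATR]; 5 /i/ is itself a trigger — this domain ends here.
From /o/ at 15 leftward: 14 /s/ transparent; 13 /a/ → [+ATR]; 12 /a/ → [+ATR]; 11 /o/ is itself a trigger — this domain ends here.

1 2 3 4 5 6 7 8 9 11 12 13 15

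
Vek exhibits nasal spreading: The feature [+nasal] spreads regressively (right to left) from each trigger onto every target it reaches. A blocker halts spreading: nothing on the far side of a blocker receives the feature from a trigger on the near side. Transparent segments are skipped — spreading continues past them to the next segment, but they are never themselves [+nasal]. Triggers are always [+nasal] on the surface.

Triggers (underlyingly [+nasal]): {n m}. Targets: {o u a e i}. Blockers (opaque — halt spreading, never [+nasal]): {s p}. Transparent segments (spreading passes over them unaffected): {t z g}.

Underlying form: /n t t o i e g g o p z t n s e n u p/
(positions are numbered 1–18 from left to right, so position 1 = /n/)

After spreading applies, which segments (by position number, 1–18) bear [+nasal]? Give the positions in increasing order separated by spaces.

From /n/ at 1 leftward: word edge.
From /n/ at 13 leftward: 12 /t/ transparent; 11 /z/ transparent; 10 /p/ blocks.
From /n/ at 16 leftward: 15 /e/ → [+nasal]; 14 /s/ blocks.
Targets with no active source: positions 4 5 6 9 17 stay [-nasal].

1 13 15 16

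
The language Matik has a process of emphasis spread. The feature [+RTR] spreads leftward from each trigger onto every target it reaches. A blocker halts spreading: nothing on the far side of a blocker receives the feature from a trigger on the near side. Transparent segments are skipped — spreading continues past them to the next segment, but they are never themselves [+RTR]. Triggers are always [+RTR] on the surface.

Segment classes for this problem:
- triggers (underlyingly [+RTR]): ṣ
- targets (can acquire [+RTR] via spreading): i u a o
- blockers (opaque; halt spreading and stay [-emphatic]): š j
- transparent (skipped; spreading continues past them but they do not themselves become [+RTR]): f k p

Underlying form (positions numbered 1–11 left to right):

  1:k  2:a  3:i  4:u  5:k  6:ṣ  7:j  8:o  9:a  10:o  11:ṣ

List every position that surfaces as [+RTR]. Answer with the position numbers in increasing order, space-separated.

2 3 4 6 8 9 10 11

From /ṣ/ at 6 leftward: 5 /k/ transparent; 4 /u/ → [+RTR]; 3 /i/ → [+RTR]; 2 /a/ → [+RTR]; 1 /k/ transparent; word edge.
From /ṣ/ at 11 leftward: 10 /o/ → [+RTR]; 9 /a/ → [+RTR]; 8 /o/ → [+RTR]; 7 /j/ blocks.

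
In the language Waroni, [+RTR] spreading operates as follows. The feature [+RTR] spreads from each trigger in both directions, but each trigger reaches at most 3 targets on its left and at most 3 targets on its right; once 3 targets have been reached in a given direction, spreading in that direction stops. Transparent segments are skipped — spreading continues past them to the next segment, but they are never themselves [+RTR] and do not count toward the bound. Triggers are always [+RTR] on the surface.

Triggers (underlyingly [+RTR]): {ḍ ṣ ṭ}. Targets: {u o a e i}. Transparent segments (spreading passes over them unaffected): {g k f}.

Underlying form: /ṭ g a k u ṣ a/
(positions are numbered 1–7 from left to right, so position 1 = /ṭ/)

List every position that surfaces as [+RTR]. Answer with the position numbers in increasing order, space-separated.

From /ṭ/ at 1 rightward: 2 /g/ transparent; 3 /a/ → [+RTR]; 4 /k/ transparent; 5 /u/ → [+RTR]; 6 /ṣ/ is itself a trigger — this domain ends here.
From /ṭ/ at 1 leftward: word edge.
From /ṣ/ at 6 rightward: 7 /a/ → [+RTR]; word edge.
From /ṣ/ at 6 leftward: 5 /u/ → [+RTR]; 4 /k/ transparent; 3 /a/ → [+RTR]; 2 /g/ transparent; 1 /ṭ/ is itself a trigger — this domain ends here.

1 3 5 6 7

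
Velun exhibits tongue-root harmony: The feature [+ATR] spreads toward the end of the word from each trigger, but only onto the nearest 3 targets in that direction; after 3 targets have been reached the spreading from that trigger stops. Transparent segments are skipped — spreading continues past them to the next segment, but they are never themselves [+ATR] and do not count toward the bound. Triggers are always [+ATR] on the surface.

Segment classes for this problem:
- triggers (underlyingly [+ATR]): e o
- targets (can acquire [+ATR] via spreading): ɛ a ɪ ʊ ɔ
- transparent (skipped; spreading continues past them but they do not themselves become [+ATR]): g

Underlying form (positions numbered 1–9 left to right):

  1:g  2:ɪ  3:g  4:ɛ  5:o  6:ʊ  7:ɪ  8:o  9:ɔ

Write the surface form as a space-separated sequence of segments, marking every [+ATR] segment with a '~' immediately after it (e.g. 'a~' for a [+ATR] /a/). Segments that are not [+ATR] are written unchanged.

From /o/ at 5 rightward: 6 /ʊ/ → [+ATR]; 7 /ɪ/ → [+ATR]; 8 /o/ is itself a trigger — this domain ends here.
From /o/ at 8 rightward: 9 /ɔ/ → [+ATR]; word edge.
Targets with no active source: positions 2 4 stay [-ATR].
[+ATR] positions on the surface: 5 6 7 8 9.

g ɪ g ɛ o~ ʊ~ ɪ~ o~ ɔ~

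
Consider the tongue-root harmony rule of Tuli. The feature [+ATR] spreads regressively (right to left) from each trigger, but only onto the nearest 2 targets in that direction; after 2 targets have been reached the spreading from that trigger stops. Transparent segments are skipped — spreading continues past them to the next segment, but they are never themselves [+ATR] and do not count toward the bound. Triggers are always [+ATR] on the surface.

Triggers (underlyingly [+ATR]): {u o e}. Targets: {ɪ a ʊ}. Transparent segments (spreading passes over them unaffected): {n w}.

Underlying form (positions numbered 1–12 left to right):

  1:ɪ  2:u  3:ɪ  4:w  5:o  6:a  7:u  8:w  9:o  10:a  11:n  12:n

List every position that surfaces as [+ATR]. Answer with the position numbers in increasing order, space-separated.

1 2 3 5 6 7 9

From /u/ at 2 leftward: 1 /ɪ/ → [+ATR]; word edge.
From /o/ at 5 leftward: 4 /w/ transparent; 3 /ɪ/ → [+ATR]; 2 /u/ is itself a trigger — this domain ends here.
From /u/ at 7 leftward: 6 /a/ → [+ATR]; 5 /o/ is itself a trigger — this domain ends here.
From /o/ at 9 leftward: 8 /w/ transparent; 7 /u/ is itself a trigger — this domain ends here.
Target with no active source: position 10 stays [-ATR].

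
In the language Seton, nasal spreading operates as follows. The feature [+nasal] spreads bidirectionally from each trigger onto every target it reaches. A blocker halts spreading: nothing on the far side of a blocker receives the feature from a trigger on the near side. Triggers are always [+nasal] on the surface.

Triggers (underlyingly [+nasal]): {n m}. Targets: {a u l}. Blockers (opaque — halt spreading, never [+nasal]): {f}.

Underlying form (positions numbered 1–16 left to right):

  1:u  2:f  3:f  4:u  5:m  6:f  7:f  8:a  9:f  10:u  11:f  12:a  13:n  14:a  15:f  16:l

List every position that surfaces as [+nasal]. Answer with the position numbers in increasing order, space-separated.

4 5 12 13 14

From /m/ at 5 rightward: 6 /f/ blocks.
From /m/ at 5 leftward: 4 /u/ → [+nasal]; 3 /f/ blocks.
From /n/ at 13 rightward: 14 /a/ → [+nasal]; 15 /f/ blocks.
From /n/ at 13 leftward: 12 /a/ → [+nasal]; 11 /f/ blocks.
Targets with no active source: positions 1 8 10 16 stay [-nasal].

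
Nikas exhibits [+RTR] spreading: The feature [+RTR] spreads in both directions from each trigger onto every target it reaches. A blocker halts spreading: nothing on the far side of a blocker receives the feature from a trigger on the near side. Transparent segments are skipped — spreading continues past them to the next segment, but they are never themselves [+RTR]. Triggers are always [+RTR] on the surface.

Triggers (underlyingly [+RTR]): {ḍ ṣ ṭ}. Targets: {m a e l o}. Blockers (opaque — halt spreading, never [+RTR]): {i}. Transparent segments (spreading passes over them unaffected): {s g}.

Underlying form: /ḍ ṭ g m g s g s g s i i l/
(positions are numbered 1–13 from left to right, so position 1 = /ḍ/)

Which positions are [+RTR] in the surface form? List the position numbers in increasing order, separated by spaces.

1 2 4

From /ḍ/ at 1 rightward: 2 /ṭ/ is itself a trigger — this domain ends here.
From /ḍ/ at 1 leftward: word edge.
From /ṭ/ at 2 rightward: 3 /g/ transparent; 4 /m/ → [+RTR]; 5 /g/ transparent; 6 /s/ transparent; 7 /g/ transparent; 8 /s/ transparent; 9 /g/ transparent; 10 /s/ transparent; 11 /i/ blocks.
From /ṭ/ at 2 leftward: 1 /ḍ/ is itself a trigger — this domain ends here.
Target with no active source: position 13 stays [-emphatic].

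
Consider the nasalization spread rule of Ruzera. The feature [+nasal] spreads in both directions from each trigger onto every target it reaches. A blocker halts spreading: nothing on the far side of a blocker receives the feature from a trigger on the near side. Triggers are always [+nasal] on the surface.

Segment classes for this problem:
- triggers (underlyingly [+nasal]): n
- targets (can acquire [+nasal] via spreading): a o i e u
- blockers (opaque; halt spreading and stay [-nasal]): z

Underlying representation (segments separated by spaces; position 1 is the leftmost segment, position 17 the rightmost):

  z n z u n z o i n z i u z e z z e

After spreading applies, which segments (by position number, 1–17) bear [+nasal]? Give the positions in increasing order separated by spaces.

2 4 5 7 8 9

From /n/ at 2 rightward: 3 /z/ blocks.
From /n/ at 2 leftward: 1 /z/ blocks.
From /n/ at 5 rightward: 6 /z/ blocks.
From /n/ at 5 leftward: 4 /u/ → [+nasal]; 3 /z/ blocks.
From /n/ at 9 rightward: 10 /z/ blocks.
From /n/ at 9 leftward: 8 /i/ → [+nasal]; 7 /o/ → [+nasal]; 6 /z/ blocks.
Targets with no active source: positions 11 12 14 17 stay [-nasal].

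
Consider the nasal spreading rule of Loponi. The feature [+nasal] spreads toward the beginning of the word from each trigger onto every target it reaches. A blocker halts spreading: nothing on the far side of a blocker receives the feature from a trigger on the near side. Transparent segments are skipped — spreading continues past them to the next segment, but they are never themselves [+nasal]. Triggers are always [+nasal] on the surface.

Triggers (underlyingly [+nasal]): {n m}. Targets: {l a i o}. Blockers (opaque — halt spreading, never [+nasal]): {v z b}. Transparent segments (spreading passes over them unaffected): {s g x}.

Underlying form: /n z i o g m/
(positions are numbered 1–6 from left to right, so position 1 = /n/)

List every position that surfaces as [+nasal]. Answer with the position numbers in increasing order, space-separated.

1 3 4 6

From /n/ at 1 leftward: word edge.
From /m/ at 6 leftward: 5 /g/ transparent; 4 /o/ → [+nasal]; 3 /i/ → [+nasal]; 2 /z/ blocks.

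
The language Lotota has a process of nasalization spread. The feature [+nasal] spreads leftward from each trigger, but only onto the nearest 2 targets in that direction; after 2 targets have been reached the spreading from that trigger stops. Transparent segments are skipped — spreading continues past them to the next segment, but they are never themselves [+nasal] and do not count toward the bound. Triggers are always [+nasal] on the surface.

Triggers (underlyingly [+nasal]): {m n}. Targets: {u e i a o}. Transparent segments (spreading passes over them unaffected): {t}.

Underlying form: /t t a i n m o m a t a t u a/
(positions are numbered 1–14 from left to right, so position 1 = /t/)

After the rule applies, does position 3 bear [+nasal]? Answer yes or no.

yes

From /n/ at 5 leftward: 4 /i/ → [+nasal]; 3 /a/ → [+nasal]; bound reached.
From /m/ at 6 leftward: 5 /n/ is itself a trigger — this domain ends here.
From /m/ at 8 leftward: 7 /o/ → [+nasal]; 6 /m/ is itself a trigger — this domain ends here.
Targets with no active source: positions 9 11 13 14 stay [-nasal].
[+nasal] positions on the surface: 3 4 5 6 7 8.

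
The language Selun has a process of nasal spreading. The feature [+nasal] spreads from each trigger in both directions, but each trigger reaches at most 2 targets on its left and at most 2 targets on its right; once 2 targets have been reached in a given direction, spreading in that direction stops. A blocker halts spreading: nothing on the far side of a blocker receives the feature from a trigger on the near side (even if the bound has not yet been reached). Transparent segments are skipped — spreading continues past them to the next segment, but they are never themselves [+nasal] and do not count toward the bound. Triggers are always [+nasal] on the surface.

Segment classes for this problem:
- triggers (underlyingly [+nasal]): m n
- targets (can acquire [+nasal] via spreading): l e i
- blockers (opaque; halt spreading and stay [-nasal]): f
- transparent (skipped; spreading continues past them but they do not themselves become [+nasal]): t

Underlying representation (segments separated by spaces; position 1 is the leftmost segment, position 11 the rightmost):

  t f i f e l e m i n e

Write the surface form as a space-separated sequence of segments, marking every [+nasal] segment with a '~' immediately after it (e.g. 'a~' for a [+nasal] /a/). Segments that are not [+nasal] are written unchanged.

From /m/ at 8 rightward: 9 /i/ → [+nasal]; 10 /n/ is itself a trigger — this domain ends here.
From /m/ at 8 leftward: 7 /e/ → [+nasal]; 6 /l/ → [+nasal]; bound reached.
From /n/ at 10 rightward: 11 /e/ → [+nasal]; word edge.
From /n/ at 10 leftward: 9 /i/ → [+nasal]; 8 /m/ is itself a trigger — this domain ends here.
Targets with no active source: positions 3 5 stay [-nasal].
[+nasal] positions on the surface: 6 7 8 9 10 11.

t f i f e l~ e~ m~ i~ n~ e~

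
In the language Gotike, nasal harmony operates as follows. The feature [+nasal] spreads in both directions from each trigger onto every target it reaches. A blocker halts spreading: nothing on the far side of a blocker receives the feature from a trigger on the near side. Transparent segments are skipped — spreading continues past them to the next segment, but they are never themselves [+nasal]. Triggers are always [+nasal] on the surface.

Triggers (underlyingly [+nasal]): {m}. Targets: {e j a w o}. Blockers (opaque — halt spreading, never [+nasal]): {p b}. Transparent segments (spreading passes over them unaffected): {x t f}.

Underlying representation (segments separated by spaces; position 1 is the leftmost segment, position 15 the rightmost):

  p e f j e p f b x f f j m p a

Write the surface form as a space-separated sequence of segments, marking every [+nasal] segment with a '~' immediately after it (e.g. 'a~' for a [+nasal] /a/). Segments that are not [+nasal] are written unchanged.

p e f j e p f b x f f j~ m~ p a

From /m/ at 13 rightward: 14 /p/ blocks.
From /m/ at 13 leftward: 12 /j/ → [+nasal]; 11 /f/ transparent; 10 /f/ transparent; 9 /x/ transparent; 8 /b/ blocks.
Targets with no active source: positions 2 4 5 15 stay [-nasal].
[+nasal] positions on the surface: 12 13.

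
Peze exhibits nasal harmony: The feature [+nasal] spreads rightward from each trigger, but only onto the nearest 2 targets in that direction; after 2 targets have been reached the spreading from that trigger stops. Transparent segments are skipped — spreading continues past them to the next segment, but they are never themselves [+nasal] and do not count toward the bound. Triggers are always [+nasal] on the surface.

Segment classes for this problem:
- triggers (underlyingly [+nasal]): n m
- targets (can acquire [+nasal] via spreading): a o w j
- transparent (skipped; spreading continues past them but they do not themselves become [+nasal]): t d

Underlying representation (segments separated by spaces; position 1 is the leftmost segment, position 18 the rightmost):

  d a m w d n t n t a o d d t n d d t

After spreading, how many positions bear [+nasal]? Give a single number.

From /m/ at 3 rightward: 4 /w/ → [+nasal]; 5 /d/ transparent; 6 /n/ is itself a trigger — this domain ends here.
From /n/ at 6 rightward: 7 /t/ transparent; 8 /n/ is itself a trigger — this domain ends here.
From /n/ at 8 rightward: 9 /t/ transparent; 10 /a/ → [+nasal]; 11 /o/ → [+nasal]; bound reached.
From /n/ at 15 rightward: 16 /d/ transparent; 17 /d/ transparent; 18 /t/ transparent; word edge.
Target with no active source: position 2 stays [-nasal].
[+nasal] positions on the surface: 3 4 6 8 10 11 15.

7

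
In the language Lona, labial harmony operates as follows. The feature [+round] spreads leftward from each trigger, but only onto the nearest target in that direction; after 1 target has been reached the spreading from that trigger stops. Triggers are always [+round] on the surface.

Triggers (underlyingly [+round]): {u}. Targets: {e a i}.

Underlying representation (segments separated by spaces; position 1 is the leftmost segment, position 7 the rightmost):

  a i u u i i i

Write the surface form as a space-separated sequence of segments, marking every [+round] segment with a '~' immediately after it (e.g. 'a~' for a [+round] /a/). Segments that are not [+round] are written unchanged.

a i~ u~ u~ i i i

From /u/ at 3 leftward: 2 /i/ → [+round]; bound reached.
From /u/ at 4 leftward: 3 /u/ is itself a trigger — this domain ends here.
Targets with no active source: positions 1 5 6 7 stay [-round].
[+round] positions on the surface: 2 3 4.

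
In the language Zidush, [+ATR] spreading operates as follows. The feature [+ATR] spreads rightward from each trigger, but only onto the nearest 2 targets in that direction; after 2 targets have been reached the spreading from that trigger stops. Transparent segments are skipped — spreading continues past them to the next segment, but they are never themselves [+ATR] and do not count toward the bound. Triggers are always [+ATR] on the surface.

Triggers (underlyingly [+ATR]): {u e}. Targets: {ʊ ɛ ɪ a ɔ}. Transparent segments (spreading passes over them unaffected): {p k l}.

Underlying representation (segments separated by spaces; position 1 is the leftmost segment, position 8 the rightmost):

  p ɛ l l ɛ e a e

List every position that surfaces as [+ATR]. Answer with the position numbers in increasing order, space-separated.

6 7 8

From /e/ at 6 rightward: 7 /a/ → [+ATR]; 8 /e/ is itself a trigger — this domain ends here.
From /e/ at 8 rightward: word edge.
Targets with no active source: positions 2 5 stay [-ATR].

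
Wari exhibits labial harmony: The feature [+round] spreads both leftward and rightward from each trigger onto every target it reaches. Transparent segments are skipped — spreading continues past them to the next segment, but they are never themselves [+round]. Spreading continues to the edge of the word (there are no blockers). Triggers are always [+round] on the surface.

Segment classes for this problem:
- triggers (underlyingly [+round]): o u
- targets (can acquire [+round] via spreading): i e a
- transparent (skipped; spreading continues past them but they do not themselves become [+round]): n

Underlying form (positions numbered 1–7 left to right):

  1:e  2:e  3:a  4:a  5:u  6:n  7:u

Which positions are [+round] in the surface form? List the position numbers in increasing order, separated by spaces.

1 2 3 4 5 7

From /u/ at 5 rightward: 6 /n/ transparent; 7 /u/ is itself a trigger — this domain ends here.
From /u/ at 5 leftward: 4 /a/ → [+round]; 3 /a/ → [+round]; 2 /e/ → [+round]; 1 /e/ → [+round]; word edge.
From /u/ at 7 rightward: word edge.
From /u/ at 7 leftward: 6 /n/ transparent; 5 /u/ is itself a trigger — this domain ends here.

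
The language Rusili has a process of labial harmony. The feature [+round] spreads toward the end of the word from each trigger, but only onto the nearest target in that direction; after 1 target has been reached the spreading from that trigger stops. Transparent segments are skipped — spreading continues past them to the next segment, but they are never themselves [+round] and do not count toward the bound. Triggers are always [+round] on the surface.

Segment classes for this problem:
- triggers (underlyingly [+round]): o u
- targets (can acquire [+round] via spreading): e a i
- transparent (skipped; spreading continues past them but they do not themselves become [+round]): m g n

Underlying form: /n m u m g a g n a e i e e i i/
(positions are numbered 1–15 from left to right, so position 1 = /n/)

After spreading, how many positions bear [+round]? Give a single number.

2

From /u/ at 3 rightward: 4 /m/ transparent; 5 /g/ transparent; 6 /a/ → [+round]; bound reached.
Targets with no active source: positions 9 10 11 12 13 14 15 stay [-round].
[+round] positions on the surface: 3 6.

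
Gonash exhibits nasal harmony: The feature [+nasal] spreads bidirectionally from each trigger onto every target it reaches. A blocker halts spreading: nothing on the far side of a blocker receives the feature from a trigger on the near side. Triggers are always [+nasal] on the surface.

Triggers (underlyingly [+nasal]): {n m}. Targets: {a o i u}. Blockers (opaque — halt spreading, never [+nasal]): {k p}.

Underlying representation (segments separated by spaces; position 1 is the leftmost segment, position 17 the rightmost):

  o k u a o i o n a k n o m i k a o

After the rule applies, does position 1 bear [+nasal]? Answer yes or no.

no

From /n/ at 8 rightward: 9 /a/ → [+nasal]; 10 /k/ blocks.
From /n/ at 8 leftward: 7 /o/ → [+nasal]; 6 /i/ → [+nasal]; 5 /o/ → [+nasal]; 4 /a/ → [+nasal]; 3 /u/ → [+nasal]; 2 /k/ blocks.
From /n/ at 11 rightward: 12 /o/ → [+nasal]; 13 /m/ is itself a trigger — this domain ends here.
From /n/ at 11 leftward: 10 /k/ blocks.
From /m/ at 13 rightward: 14 /i/ → [+nasal]; 15 /k/ blocks.
From /m/ at 13 leftward: 12 /o/ → [+nasal]; 11 /n/ is itself a trigger — this domain ends here.
Targets with no active source: positions 1 16 17 stay [-nasal].
[+nasal] positions on the surface: 3 4 5 6 7 8 9 11 12 13 14.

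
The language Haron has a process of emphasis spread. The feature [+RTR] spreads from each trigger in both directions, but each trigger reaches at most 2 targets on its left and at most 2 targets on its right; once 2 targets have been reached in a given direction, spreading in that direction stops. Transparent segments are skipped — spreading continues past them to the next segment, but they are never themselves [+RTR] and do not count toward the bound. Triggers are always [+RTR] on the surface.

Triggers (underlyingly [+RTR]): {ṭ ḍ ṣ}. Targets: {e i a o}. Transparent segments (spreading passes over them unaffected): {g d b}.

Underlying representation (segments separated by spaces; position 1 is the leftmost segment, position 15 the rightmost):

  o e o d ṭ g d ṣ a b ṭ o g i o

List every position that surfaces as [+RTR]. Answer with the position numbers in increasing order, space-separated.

2 3 5 8 9 11 12 14

From /ṭ/ at 5 rightward: 6 /g/ transparent; 7 /d/ transparent; 8 /ṣ/ is itself a trigger — this domain ends here.
From /ṭ/ at 5 leftward: 4 /d/ transparent; 3 /o/ → [+RTR]; 2 /e/ → [+RTR]; bound reached.
From /ṣ/ at 8 rightward: 9 /a/ → [+RTR]; 10 /b/ transparent; 11 /ṭ/ is itself a trigger — this domain ends here.
From /ṣ/ at 8 leftward: 7 /d/ transparent; 6 /g/ transparent; 5 /ṭ/ is itself a trigger — this domain ends here.
From /ṭ/ at 11 rightward: 12 /o/ → [+RTR]; 13 /g/ transparent; 14 /i/ → [+RTR]; bound reached.
From /ṭ/ at 11 leftward: 10 /b/ transparent; 9 /a/ → [+RTR]; 8 /ṣ/ is itself a trigger — this domain ends here.
Targets with no active source: positions 1 15 stay [-emphatic].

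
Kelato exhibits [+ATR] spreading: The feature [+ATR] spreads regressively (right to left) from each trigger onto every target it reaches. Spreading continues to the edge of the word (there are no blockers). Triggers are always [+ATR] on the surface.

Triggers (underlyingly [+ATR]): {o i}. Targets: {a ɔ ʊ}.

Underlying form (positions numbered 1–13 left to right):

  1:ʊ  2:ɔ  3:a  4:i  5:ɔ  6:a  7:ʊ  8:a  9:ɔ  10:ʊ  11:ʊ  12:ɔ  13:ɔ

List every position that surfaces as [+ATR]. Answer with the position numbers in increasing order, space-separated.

From /i/ at 4 leftward: 3 /a/ → [+ATR]; 2 /ɔ/ → [+ATR]; 1 /ʊ/ → [+ATR]; word edge.
Targets with no active source: positions 5 6 7 8 9 10 11 12 13 stay [-ATR].

1 2 3 4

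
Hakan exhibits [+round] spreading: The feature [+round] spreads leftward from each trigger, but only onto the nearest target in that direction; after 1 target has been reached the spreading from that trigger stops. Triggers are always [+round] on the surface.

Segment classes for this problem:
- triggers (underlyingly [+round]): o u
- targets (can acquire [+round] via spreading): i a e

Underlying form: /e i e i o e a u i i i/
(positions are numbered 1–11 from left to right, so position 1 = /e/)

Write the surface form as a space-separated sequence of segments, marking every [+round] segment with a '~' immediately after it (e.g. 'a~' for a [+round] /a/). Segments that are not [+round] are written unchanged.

From /o/ at 5 leftward: 4 /i/ → [+round]; bound reached.
From /u/ at 8 leftward: 7 /a/ → [+round]; bound reached.
Targets with no active source: positions 1 2 3 6 9 10 11 stay [-round].
[+round] positions on the surface: 4 5 7 8.

e i e i~ o~ e a~ u~ i i i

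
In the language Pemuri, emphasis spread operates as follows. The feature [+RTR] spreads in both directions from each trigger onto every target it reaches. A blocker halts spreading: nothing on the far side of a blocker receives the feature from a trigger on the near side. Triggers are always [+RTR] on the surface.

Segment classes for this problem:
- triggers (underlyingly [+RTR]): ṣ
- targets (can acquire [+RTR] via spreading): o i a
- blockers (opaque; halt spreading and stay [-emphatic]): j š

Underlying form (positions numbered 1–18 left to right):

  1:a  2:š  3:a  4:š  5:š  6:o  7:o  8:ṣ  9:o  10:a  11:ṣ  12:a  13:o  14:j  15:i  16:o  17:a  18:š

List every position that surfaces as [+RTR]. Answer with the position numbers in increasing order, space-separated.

6 7 8 9 10 11 12 13

From /ṣ/ at 8 rightward: 9 /o/ → [+RTR]; 10 /a/ → [+RTR]; 11 /ṣ/ is itself a trigger — this domain ends here.
From /ṣ/ at 8 leftward: 7 /o/ → [+RTR]; 6 /o/ → [+RTR]; 5 /š/ blocks.
From /ṣ/ at 11 rightward: 12 /a/ → [+RTR]; 13 /o/ → [+RTR]; 14 /j/ blocks.
From /ṣ/ at 11 leftward: 10 /a/ → [+RTR]; 9 /o/ → [+RTR]; 8 /ṣ/ is itself a trigger — this domain ends here.
Targets with no active source: positions 1 3 15 16 17 stay [-emphatic].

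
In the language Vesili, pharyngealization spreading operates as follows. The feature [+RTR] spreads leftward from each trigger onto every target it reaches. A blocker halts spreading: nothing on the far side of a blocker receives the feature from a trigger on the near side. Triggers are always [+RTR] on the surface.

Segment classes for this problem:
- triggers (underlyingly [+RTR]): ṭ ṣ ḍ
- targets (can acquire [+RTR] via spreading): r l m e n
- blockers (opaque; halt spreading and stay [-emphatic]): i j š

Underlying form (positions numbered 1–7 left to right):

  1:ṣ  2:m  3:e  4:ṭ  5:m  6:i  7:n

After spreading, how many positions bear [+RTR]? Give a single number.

From /ṣ/ at 1 leftward: word edge.
From /ṭ/ at 4 leftward: 3 /e/ → [+RTR]; 2 /m/ → [+RTR]; 1 /ṣ/ is itself a trigger — this domain ends here.
Targets with no active source: positions 5 7 stay [-emphatic].
[+RTR] positions on the surface: 1 2 3 4.

4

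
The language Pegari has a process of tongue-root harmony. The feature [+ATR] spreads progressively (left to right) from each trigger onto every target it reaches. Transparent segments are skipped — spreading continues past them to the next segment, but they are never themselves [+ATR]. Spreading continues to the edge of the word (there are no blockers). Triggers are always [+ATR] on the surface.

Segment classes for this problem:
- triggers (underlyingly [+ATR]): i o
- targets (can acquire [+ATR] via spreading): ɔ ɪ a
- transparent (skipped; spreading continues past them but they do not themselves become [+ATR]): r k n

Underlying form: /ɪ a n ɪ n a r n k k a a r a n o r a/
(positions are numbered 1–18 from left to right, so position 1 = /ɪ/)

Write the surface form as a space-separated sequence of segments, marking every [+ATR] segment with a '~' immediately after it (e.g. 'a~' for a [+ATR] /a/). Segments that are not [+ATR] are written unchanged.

ɪ a n ɪ n a r n k k a a r a n o~ r a~

From /o/ at 16 rightward: 17 /r/ transparent; 18 /a/ → [+ATR]; word edge.
Targets with no active source: positions 1 2 4 6 11 12 14 stay [-ATR].
[+ATR] positions on the surface: 16 18.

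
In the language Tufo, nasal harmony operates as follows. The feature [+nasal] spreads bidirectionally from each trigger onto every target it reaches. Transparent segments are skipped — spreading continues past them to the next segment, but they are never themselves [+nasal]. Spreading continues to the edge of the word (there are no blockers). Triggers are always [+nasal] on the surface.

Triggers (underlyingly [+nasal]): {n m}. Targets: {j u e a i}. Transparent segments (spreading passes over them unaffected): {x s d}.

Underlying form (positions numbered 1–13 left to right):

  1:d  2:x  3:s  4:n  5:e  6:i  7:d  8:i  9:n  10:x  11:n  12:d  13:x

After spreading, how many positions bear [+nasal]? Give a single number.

From /n/ at 4 rightward: 5 /e/ → [+nasal]; 6 /i/ → [+nasal]; 7 /d/ transparent; 8 /i/ → [+nasal]; 9 /n/ is itself a trigger — this domain ends here.
From /n/ at 4 leftward: 3 /s/ transparent; 2 /x/ transparent; 1 /d/ transparent; word edge.
From /n/ at 9 rightward: 10 /x/ transparent; 11 /n/ is itself a trigger — this domain ends here.
From /n/ at 9 leftward: 8 /i/ → [+nasal]; 7 /d/ transparent; 6 /i/ → [+nasal]; 5 /e/ → [+nasal]; 4 /n/ is itself a trigger — this domain ends here.
From /n/ at 11 rightward: 12 /d/ transparent; 13 /x/ transparent; word edge.
From /n/ at 11 leftward: 10 /x/ transparent; 9 /n/ is itself a trigger — this domain ends here.
[+nasal] positions on the surface: 4 5 6 8 9 11.

6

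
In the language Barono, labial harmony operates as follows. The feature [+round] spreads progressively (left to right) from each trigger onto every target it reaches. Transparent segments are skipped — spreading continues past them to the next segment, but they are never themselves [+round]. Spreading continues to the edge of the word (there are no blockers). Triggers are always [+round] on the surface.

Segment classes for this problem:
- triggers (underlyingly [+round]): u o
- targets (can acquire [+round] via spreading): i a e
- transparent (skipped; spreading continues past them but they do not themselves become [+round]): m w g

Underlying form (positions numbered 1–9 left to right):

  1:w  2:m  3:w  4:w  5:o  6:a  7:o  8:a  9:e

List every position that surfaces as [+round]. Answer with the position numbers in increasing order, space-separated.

5 6 7 8 9

From /o/ at 5 rightward: 6 /a/ → [+round]; 7 /o/ is itself a trigger — this domain ends here.
From /o/ at 7 rightward: 8 /a/ → [+round]; 9 /e/ → [+round]; word edge.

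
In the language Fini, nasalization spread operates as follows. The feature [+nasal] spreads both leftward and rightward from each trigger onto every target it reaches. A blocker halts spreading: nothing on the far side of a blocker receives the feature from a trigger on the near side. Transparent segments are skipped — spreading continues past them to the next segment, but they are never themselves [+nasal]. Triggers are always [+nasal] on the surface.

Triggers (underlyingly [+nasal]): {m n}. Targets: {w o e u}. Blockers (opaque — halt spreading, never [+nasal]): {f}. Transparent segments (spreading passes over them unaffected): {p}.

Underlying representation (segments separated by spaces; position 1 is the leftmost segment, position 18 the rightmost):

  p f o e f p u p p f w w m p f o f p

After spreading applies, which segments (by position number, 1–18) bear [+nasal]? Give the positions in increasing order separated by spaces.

From /m/ at 13 rightward: 14 /p/ transparent; 15 /f/ blocks.
From /m/ at 13 leftward: 12 /w/ → [+nasal]; 11 /w/ → [+nasal]; 10 /f/ blocks.
Targets with no active source: positions 3 4 7 16 stay [-nasal].

11 12 13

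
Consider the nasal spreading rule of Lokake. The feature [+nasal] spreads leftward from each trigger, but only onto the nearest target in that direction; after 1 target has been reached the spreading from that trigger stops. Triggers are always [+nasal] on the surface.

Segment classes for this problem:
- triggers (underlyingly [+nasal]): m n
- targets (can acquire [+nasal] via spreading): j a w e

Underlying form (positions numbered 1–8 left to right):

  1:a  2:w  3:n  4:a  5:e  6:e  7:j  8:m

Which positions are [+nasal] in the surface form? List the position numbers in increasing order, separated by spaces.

2 3 7 8

From /n/ at 3 leftward: 2 /w/ → [+nasal]; bound reached.
From /m/ at 8 leftward: 7 /j/ → [+nasal]; bound reached.
Targets with no active source: positions 1 4 5 6 stay [-nasal].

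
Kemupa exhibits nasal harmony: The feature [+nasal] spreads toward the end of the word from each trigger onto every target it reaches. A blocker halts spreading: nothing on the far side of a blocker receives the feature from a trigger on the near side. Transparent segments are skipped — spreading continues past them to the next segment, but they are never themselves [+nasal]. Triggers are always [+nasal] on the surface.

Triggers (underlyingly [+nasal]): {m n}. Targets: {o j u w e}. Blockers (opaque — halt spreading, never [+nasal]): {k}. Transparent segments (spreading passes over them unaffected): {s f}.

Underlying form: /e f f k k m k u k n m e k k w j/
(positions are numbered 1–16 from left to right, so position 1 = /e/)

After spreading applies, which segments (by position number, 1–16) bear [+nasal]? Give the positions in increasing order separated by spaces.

6 10 11 12

From /m/ at 6 rightward: 7 /k/ blocks.
From /n/ at 10 rightward: 11 /m/ is itself a trigger — this domain ends here.
From /m/ at 11 rightward: 12 /e/ → [+nasal]; 13 /k/ blocks.
Targets with no active source: positions 1 8 15 16 stay [-nasal].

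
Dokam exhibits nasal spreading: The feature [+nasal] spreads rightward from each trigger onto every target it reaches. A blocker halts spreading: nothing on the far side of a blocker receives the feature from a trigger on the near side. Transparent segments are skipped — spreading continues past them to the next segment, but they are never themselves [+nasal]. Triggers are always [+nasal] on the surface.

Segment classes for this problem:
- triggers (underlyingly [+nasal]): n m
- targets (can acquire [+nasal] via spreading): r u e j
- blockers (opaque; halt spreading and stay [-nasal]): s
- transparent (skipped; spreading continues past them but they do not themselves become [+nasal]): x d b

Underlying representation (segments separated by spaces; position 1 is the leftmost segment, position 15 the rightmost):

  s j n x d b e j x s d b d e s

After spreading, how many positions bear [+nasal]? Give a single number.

From /n/ at 3 rightward: 4 /x/ transparent; 5 /d/ transparent; 6 /b/ transparent; 7 /e/ → [+nasal]; 8 /j/ → [+nasal]; 9 /x/ transparent; 10 /s/ blocks.
Targets with no active source: positions 2 14 stay [-nasal].
[+nasal] positions on the surface: 3 7 8.

3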